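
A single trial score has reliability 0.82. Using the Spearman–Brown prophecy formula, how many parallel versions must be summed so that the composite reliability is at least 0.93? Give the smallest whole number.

k ≥ ρ*(1−ρ₁)/(ρ₁(1−ρ*)) = 0.93·0.18 / (0.82·0.07) = 2.916.
Smallest integer k = 3.

3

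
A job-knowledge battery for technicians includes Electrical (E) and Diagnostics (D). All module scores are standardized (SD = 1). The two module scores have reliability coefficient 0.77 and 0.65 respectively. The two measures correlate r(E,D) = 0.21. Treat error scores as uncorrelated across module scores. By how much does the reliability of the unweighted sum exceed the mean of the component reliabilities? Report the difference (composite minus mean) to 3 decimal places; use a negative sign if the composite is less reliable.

Var(sum) = 2 + 0.42 = 2.42; true-score variance = 1.42 + 0.42 = 1.84; composite reliability = 0.7603.
Mean component reliability = 0.7100.
Difference = 0.7603 − 0.7100 = 0.050.

0.050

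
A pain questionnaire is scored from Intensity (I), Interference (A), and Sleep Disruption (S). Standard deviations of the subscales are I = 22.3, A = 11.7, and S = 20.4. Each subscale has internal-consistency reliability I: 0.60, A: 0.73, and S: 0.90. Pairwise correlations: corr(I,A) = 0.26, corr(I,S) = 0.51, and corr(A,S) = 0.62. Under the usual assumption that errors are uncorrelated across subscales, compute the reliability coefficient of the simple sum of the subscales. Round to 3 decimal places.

0.857

Var(I+A+S) = 22.3² + 11.7² + 20.4² + 2·[22.3·11.7·0.26 + 22.3·20.4·0.51 + 11.7·20.4·0.62] = 1050.34 + 895.655 = 1945.99.
Under uncorrelated errors the observed covariances equal the true-score covariances, so only the own-variance terms attenuate.
True-score variance = [22.3²·0.60 + 11.7²·0.73 + 20.4²·0.90] + 895.655 = 772.848 + 895.655 = 1668.5.
Reliability = 1668.5 / 1945.99 = 0.857.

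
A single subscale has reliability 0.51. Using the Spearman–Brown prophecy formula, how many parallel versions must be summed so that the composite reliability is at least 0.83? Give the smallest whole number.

5

k ≥ ρ*(1−ρ₁)/(ρ₁(1−ρ*)) = 0.83·0.49 / (0.51·0.17) = 4.691.
Smallest integer k = 5.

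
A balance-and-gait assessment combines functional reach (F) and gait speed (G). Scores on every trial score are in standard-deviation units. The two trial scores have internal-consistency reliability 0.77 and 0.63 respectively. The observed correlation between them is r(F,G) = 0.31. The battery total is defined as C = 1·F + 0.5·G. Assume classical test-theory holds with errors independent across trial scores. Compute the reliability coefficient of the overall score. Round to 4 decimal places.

0.7933

Var(C) = 1 + 0.5² + 2·[0.5·0.31] = 1.25 + 0.31 = 1.56.
Under uncorrelated errors the observed covariances equal the true-score covariances, so only the own-variance terms attenuate.
True-score variance = [0.77 + 0.5²·0.63] + 0.31 = 0.9275 + 0.31 = 1.2375.
Reliability = 1.2375 / 1.56 = 0.7933.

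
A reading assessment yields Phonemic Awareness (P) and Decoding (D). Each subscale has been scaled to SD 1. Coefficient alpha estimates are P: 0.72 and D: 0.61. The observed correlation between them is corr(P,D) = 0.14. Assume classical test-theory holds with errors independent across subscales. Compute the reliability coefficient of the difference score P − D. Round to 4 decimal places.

0.6105

Var(P−D) = 1 + 1 − 2·0.14 = 2 − 0.28 = 1.72.
Because errors are independent across components, Cov(Tᵢ,Tⱼ) = Cov(Xᵢ,Xⱼ); the off-diagonal part of the true-score variance is the same as above.
True-score variance = [0.72 + 0.61] − 0.28 = 1.33 − 0.28 = 1.05.
Reliability = 1.05 / 1.72 = 0.6105.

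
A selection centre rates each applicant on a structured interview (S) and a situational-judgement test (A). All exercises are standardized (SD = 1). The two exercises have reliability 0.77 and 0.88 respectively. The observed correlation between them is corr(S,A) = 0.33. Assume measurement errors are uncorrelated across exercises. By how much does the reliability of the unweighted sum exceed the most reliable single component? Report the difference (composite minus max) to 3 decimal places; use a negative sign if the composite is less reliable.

-0.012

Var(sum) = 2 + 0.66 = 2.66; true-score variance = 1.65 + 0.66 = 2.31; composite reliability = 0.8684.
Max component reliability = 0.8800.
Difference = 0.8684 − 0.8800 = -0.012.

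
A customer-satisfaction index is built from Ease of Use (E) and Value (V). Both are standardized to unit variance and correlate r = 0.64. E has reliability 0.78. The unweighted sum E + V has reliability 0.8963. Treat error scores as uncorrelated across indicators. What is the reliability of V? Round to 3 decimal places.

0.880

Var(E+V) = 2 + 2·0.64 = 3.280.
True-score variance = ρ_E + ρ_V + 2·0.64, so 0.8963 = (0.78 + ρ_V + 1.28) / 3.280.
ρ_V = 0.8963·3.280 − 0.78 − 1.28 = 0.880.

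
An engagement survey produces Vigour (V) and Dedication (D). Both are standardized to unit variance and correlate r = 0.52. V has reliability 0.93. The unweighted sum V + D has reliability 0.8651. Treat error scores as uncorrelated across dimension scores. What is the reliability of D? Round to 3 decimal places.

Var(V+D) = 2 + 2·0.52 = 3.040.
True-score variance = ρ_V + ρ_D + 2·0.52, so 0.8651 = (0.93 + ρ_D + 1.04) / 3.040.
ρ_D = 0.8651·3.040 − 0.93 − 1.04 = 0.660.

0.660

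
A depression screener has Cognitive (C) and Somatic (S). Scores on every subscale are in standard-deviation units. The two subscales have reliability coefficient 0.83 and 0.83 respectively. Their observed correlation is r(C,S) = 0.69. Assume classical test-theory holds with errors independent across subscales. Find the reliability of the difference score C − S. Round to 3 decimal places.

0.452

Var(C−S) = 1 + 1 − 2·0.69 = 2 − 1.38 = 0.62.
With uncorrelated errors the cross-covariances are all true-score covariance, so they carry over unchanged; only the diagonal terms shrink to ρᵢσᵢ².
True-score variance = [0.83 + 0.83] − 1.38 = 1.66 − 1.38 = 0.28.
Reliability = 0.28 / 0.62 = 0.452.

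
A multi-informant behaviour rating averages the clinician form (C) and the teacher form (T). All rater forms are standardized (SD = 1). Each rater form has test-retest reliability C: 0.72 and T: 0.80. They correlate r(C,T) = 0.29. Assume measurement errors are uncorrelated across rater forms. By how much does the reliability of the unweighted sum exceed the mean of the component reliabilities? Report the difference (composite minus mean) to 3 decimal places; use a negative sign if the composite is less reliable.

Var(sum) = 2 + 0.58 = 2.58; true-score variance = 1.52 + 0.58 = 2.1; composite reliability = 0.8140.
Mean component reliability = 0.7600.
Difference = 0.8140 − 0.7600 = 0.054.

0.054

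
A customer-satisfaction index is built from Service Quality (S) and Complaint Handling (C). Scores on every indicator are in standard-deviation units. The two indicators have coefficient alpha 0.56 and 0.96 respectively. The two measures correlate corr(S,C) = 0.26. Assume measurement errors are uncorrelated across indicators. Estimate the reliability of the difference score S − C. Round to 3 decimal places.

0.676

Var(S−C) = 1 + 1 − 2·0.26 = 2 − 0.52 = 1.48.
With uncorrelated errors the cross-covariances are all true-score covariance, so they carry over unchanged; only the diagonal terms shrink to ρᵢσᵢ².
True-score variance = [0.56 + 0.96] − 0.52 = 1.52 − 0.52 = 1.
Reliability = 1 / 1.48 = 0.676.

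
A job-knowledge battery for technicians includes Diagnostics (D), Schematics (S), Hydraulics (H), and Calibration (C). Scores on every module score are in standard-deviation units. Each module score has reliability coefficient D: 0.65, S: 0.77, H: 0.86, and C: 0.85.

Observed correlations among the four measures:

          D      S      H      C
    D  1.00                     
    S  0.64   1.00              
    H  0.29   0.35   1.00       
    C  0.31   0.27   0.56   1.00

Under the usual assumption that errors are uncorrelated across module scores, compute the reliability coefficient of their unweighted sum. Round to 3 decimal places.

0.902

Var(D+S+H+C) = 4 + 2·[0.64 + 0.29 + 0.31 + 0.35 + 0.27 + 0.56] = 4 + 4.84 = 8.84.
Because errors are independent across components, Cov(Tᵢ,Tⱼ) = Cov(Xᵢ,Xⱼ); the off-diagonal part of the true-score variance is the same as above.
True-score variance = [0.65 + 0.77 + 0.86 + 0.85] + 4.84 = 3.13 + 4.84 = 7.97.
Reliability = 7.97 / 8.84 = 0.902.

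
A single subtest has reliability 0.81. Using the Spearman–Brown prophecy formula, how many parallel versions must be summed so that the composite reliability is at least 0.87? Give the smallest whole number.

2

k ≥ ρ*(1−ρ₁)/(ρ₁(1−ρ*)) = 0.87·0.19 / (0.81·0.13) = 1.570.
Smallest integer k = 2.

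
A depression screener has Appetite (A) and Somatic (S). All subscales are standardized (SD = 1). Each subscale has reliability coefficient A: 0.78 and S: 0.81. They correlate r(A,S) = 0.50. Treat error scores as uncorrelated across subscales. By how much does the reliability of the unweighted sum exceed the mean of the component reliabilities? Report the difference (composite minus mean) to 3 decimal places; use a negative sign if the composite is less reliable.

Var(sum) = 2 + 1 = 3; true-score variance = 1.59 + 1 = 2.59; composite reliability = 0.8633.
Mean component reliability = 0.7950.
Difference = 0.8633 − 0.7950 = 0.068.

0.068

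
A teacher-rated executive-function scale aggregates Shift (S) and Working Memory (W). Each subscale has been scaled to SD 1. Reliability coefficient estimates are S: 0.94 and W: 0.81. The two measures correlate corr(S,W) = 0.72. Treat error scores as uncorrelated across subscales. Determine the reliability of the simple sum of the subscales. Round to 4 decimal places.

0.9273

Var(S+W) = 2 + 2·[0.72] = 2 + 1.44 = 3.44.
Because errors are independent across components, Cov(Tᵢ,Tⱼ) = Cov(Xᵢ,Xⱼ); the off-diagonal part of the true-score variance is the same as above.
True-score variance = [0.94 + 0.81] + 1.44 = 1.75 + 1.44 = 3.19.
Reliability = 3.19 / 3.44 = 0.9273.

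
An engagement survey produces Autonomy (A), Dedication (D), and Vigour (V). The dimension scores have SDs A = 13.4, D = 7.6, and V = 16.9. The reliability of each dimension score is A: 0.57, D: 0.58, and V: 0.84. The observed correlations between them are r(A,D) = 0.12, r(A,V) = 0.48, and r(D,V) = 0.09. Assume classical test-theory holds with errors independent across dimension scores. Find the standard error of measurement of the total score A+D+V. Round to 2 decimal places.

12.13

Var(total) = 522.93 + 264.962 = 787.892.
True-score variance = 375.762 + 264.962 = 640.725, so reliability = 0.8132.
Error variance = 787.892 − 640.725 = 147.168; SEM = √147.168 = 12.13.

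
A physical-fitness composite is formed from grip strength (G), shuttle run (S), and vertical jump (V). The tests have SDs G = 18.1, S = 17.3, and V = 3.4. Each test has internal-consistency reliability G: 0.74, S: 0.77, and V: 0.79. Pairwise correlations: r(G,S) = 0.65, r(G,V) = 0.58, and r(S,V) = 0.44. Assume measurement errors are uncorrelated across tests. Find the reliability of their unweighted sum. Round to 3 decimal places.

0.866

Var(G+S+V) = 18.1² + 17.3² + 3.4² + 2·[18.1·17.3·0.65 + 18.1·3.4·0.58 + 17.3·3.4·0.44] = 638.46 + 530.217 = 1168.68.
Under uncorrelated errors the observed covariances equal the true-score covariances, so only the own-variance terms attenuate.
True-score variance = [18.1²·0.74 + 17.3²·0.77 + 3.4²·0.79] + 530.217 = 482.017 + 530.217 = 1012.23.
Reliability = 1012.23 / 1168.68 = 0.866.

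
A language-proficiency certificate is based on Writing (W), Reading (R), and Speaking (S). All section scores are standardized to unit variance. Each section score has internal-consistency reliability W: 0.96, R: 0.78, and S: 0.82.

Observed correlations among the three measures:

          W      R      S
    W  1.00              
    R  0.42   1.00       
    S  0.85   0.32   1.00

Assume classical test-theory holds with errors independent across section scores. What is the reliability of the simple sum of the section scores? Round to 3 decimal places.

Var(W+R+S) = 3 + 2·[0.42 + 0.85 + 0.32] = 3 + 3.18 = 6.18.
Under uncorrelated errors the observed covariances equal the true-score covariances, so only the own-variance terms attenuate.
True-score variance = [0.96 + 0.78 + 0.82] + 3.18 = 2.56 + 3.18 = 5.74.
Reliability = 5.74 / 6.18 = 0.929.

0.929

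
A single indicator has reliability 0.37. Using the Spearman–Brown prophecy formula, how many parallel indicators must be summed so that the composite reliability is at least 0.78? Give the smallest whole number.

7

k ≥ ρ*(1−ρ₁)/(ρ₁(1−ρ*)) = 0.78·0.63 / (0.37·0.22) = 6.037.
Smallest integer k = 7.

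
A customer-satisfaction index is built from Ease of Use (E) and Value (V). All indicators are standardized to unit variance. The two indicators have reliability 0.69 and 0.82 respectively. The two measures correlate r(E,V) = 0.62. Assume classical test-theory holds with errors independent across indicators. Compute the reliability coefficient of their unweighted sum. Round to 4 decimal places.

0.8488

Var(E+V) = 2 + 2·[0.62] = 2 + 1.24 = 3.24.
Because errors are independent across components, Cov(Tᵢ,Tⱼ) = Cov(Xᵢ,Xⱼ); the off-diagonal part of the true-score variance is the same as above.
True-score variance = [0.69 + 0.82] + 1.24 = 1.51 + 1.24 = 2.75.
Reliability = 2.75 / 3.24 = 0.8488.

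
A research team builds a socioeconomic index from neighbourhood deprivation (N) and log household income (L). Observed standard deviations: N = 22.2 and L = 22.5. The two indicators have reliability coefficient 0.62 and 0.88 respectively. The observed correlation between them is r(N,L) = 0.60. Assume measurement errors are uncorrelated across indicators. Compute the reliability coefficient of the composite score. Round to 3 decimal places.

0.845

Var(N+L) = 22.2² + 22.5² + 2·[22.2·22.5·0.60] = 999.09 + 599.4 = 1598.49.
With uncorrelated errors the cross-covariances are all true-score covariance, so they carry over unchanged; only the diagonal terms shrink to ρᵢσᵢ².
True-score variance = [22.2²·0.62 + 22.5²·0.88] + 599.4 = 751.061 + 599.4 = 1350.46.
Reliability = 1350.46 / 1598.49 = 0.845.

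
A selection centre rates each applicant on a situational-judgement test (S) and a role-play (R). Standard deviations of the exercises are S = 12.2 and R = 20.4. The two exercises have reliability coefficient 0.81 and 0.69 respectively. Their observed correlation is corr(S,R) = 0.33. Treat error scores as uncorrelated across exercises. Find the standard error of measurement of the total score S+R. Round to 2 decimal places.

Var(total) = 565 + 164.261 = 729.261.
True-score variance = 407.711 + 164.261 = 571.972, so reliability = 0.7843.
Error variance = 729.261 − 571.972 = 157.289; SEM = √157.289 = 12.54.

12.54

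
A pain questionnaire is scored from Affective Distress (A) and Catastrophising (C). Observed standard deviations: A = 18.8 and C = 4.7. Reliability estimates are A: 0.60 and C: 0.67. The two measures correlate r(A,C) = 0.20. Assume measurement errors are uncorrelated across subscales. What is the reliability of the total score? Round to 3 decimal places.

0.638

Var(A+C) = 18.8² + 4.7² + 2·[18.8·4.7·0.20] = 375.53 + 35.344 = 410.874.
With uncorrelated errors the cross-covariances are all true-score covariance, so they carry over unchanged; only the diagonal terms shrink to ρᵢσᵢ².
True-score variance = [18.8²·0.60 + 4.7²·0.67] + 35.344 = 226.864 + 35.344 = 262.208.
Reliability = 262.208 / 410.874 = 0.638.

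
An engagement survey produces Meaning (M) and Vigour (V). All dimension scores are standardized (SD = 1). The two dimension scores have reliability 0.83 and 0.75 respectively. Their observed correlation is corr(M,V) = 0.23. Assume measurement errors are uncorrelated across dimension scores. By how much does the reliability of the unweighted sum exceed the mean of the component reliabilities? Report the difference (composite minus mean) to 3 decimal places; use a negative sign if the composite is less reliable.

0.039

Var(sum) = 2 + 0.46 = 2.46; true-score variance = 1.58 + 0.46 = 2.04; composite reliability = 0.8293.
Mean component reliability = 0.7900.
Difference = 0.8293 − 0.7900 = 0.039.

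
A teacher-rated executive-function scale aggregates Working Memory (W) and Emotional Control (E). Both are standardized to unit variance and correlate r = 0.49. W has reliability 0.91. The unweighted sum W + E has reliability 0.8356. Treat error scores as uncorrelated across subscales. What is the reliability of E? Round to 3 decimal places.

0.600

Var(W+E) = 2 + 2·0.49 = 2.980.
True-score variance = ρ_W + ρ_E + 2·0.49, so 0.8356 = (0.91 + ρ_E + 0.98) / 2.980.
ρ_E = 0.8356·2.980 − 0.91 − 0.98 = 0.600.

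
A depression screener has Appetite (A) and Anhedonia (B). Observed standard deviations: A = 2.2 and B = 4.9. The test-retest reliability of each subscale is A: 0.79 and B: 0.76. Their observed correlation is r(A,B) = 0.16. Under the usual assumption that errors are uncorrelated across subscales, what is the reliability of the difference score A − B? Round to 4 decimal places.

0.7331

Var(A−B) = 2.2² + 4.9² − 2·2.2·4.9·0.16 = 28.85 − 3.4496 = 25.4004.
With uncorrelated errors the cross-covariances are all true-score covariance, so they carry over unchanged; only the diagonal terms shrink to ρᵢσᵢ².
True-score variance = [2.2²·0.79 + 4.9²·0.76] − 3.4496 = 22.0712 − 3.4496 = 18.6216.
Reliability = 18.6216 / 25.4004 = 0.7331.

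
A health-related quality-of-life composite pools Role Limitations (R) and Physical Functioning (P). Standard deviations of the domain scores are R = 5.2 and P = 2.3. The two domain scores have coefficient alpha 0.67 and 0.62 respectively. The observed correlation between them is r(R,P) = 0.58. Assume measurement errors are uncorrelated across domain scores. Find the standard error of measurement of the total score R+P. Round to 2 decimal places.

3.31

Var(total) = 32.33 + 13.8736 = 46.2036.
True-score variance = 21.3966 + 13.8736 = 35.2702, so reliability = 0.7634.
Error variance = 46.2036 − 35.2702 = 10.9334; SEM = √10.9334 = 3.31.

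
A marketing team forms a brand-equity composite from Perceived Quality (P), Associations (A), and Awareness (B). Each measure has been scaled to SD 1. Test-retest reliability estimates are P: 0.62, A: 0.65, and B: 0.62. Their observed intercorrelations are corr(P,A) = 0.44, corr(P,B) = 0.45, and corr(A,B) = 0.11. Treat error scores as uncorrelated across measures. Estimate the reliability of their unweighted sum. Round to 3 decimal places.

0.778

Var(P+A+B) = 3 + 2·[0.44 + 0.45 + 0.11] = 3 + 2 = 5.
Because errors are independent across components, Cov(Tᵢ,Tⱼ) = Cov(Xᵢ,Xⱼ); the off-diagonal part of the true-score variance is the same as above.
True-score variance = [0.62 + 0.65 + 0.62] + 2 = 1.89 + 2 = 3.89.
Reliability = 3.89 / 5 = 0.778.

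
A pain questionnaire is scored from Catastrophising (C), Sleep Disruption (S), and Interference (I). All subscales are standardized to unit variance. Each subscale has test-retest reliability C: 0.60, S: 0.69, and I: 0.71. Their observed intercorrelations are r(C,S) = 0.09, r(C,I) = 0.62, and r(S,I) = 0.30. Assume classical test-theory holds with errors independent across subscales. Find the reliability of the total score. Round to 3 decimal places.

0.801

Var(C+S+I) = 3 + 2·[0.09 + 0.62 + 0.30] = 3 + 2.02 = 5.02.
Under uncorrelated errors the observed covariances equal the true-score covariances, so only the own-variance terms attenuate.
True-score variance = [0.60 + 0.69 + 0.71] + 2.02 = 2 + 2.02 = 4.02.
Reliability = 4.02 / 5.02 = 0.801.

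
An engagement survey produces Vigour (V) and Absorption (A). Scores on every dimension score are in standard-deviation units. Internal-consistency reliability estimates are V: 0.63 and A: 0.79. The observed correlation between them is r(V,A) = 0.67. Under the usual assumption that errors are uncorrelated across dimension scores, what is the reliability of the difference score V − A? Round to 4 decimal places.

Var(V−A) = 1 + 1 − 2·0.67 = 2 − 1.34 = 0.66.
Because errors are independent across components, Cov(Tᵢ,Tⱼ) = Cov(Xᵢ,Xⱼ); the off-diagonal part of the true-score variance is the same as above.
True-score variance = [0.63 + 0.79] − 1.34 = 1.42 − 1.34 = 0.08.
Reliability = 0.08 / 0.66 = 0.1212.

0.1212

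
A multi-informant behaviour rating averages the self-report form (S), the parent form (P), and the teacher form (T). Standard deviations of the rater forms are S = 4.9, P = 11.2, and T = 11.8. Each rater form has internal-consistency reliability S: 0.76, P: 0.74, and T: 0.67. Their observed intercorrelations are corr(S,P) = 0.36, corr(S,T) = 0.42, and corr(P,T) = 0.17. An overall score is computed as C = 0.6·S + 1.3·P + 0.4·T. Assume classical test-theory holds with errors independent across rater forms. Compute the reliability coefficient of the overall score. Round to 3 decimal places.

Var(C) = 0.6²·4.9² + 1.3²·11.2² + 0.4²·11.8² + 2·[0.78·4.9·11.2·0.36 + 0.24·4.9·11.8·0.42 + 0.52·11.2·11.8·0.17] = 242.916 + 65.843 = 308.759.
With uncorrelated errors the cross-covariances are all true-score covariance, so they carry over unchanged; only the diagonal terms shrink to ρᵢσᵢ².
True-score variance = [0.6²·4.9²·0.76 + 1.3²·11.2²·0.74 + 0.4²·11.8²·0.67] + 65.843 = 178.371 + 65.843 = 244.214.
Reliability = 244.214 / 308.759 = 0.791.

0.791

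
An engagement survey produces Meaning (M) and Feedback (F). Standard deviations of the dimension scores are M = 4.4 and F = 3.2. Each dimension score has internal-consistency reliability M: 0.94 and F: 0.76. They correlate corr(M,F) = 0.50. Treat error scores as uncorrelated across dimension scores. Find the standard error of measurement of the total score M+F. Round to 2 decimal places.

Var(total) = 29.6 + 14.08 = 43.68.
True-score variance = 25.9808 + 14.08 = 40.0608, so reliability = 0.9171.
Error variance = 43.68 − 40.0608 = 3.6192; SEM = √3.6192 = 1.90.

1.90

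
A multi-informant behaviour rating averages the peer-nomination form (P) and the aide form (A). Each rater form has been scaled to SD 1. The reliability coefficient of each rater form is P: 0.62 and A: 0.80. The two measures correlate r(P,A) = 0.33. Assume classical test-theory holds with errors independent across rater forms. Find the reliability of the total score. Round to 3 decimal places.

Var(P+A) = 2 + 2·[0.33] = 2 + 0.66 = 2.66.
With uncorrelated errors the cross-covariances are all true-score covariance, so they carry over unchanged; only the diagonal terms shrink to ρᵢσᵢ².
True-score variance = [0.62 + 0.80] + 0.66 = 1.42 + 0.66 = 2.08.
Reliability = 2.08 / 2.66 = 0.782.

0.782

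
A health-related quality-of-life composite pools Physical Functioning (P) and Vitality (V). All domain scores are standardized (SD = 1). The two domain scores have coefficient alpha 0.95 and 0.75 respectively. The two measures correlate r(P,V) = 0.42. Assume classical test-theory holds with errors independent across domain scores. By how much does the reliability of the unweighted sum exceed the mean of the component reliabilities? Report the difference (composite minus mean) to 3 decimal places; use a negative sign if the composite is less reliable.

0.044

Var(sum) = 2 + 0.84 = 2.84; true-score variance = 1.7 + 0.84 = 2.54; composite reliability = 0.8944.
Mean component reliability = 0.8500.
Difference = 0.8944 − 0.8500 = 0.044.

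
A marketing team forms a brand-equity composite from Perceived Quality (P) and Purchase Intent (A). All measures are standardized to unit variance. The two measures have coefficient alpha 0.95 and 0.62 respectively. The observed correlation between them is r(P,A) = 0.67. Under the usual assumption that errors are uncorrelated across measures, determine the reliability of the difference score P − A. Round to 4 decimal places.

Var(P−A) = 1 + 1 − 2·0.67 = 2 − 1.34 = 0.66.
With uncorrelated errors the cross-covariances are all true-score covariance, so they carry over unchanged; only the diagonal terms shrink to ρᵢσᵢ².
True-score variance = [0.95 + 0.62] − 1.34 = 1.57 − 1.34 = 0.23.
Reliability = 0.23 / 0.66 = 0.3485.

0.3485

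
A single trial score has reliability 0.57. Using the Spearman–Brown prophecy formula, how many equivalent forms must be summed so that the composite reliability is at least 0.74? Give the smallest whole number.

3

k ≥ ρ*(1−ρ₁)/(ρ₁(1−ρ*)) = 0.74·0.43 / (0.57·0.26) = 2.147.
Smallest integer k = 3.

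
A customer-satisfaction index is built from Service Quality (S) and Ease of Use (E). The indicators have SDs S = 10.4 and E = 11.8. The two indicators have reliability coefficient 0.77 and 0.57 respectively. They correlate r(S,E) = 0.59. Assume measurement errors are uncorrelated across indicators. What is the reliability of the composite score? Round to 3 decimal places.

Var(S+E) = 10.4² + 11.8² + 2·[10.4·11.8·0.59] = 247.4 + 144.81 = 392.21.
With uncorrelated errors the cross-covariances are all true-score covariance, so they carry over unchanged; only the diagonal terms shrink to ρᵢσᵢ².
True-score variance = [10.4²·0.77 + 11.8²·0.57] + 144.81 = 162.65 + 144.81 = 307.46.
Reliability = 307.46 / 392.21 = 0.784.

0.784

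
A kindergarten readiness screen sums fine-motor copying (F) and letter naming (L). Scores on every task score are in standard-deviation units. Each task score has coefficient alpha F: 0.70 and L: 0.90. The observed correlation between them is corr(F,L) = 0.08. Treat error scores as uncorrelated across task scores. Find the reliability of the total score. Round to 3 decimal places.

0.815

Var(F+L) = 2 + 2·[0.08] = 2 + 0.16 = 2.16.
Under uncorrelated errors the observed covariances equal the true-score covariances, so only the own-variance terms attenuate.
True-score variance = [0.70 + 0.90] + 0.16 = 1.6 + 0.16 = 1.76.
Reliability = 1.76 / 2.16 = 0.815.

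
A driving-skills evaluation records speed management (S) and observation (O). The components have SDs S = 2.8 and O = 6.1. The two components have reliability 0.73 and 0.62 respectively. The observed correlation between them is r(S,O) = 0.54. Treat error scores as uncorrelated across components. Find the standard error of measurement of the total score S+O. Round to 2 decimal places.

4.03

Var(total) = 45.05 + 18.4464 = 63.4964.
True-score variance = 28.7934 + 18.4464 = 47.2398, so reliability = 0.7440.
Error variance = 63.4964 − 47.2398 = 16.2566; SEM = √16.2566 = 4.03.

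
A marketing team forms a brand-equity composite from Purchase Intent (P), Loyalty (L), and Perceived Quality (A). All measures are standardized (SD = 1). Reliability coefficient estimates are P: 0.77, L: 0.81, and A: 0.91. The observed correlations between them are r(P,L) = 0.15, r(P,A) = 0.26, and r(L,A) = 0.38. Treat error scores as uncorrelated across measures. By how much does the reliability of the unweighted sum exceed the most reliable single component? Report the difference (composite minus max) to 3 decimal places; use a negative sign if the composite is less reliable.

-0.021

Var(sum) = 3 + 1.58 = 4.58; true-score variance = 2.49 + 1.58 = 4.07; composite reliability = 0.8886.
Max component reliability = 0.9100.
Difference = 0.8886 − 0.9100 = -0.021.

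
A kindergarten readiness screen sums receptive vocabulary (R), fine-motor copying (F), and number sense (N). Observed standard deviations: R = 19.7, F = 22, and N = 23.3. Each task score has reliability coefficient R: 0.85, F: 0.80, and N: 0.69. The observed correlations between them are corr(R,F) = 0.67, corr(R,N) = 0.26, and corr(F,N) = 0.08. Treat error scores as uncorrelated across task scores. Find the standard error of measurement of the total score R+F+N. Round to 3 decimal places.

Var(total) = 1414.98 + 901.457 = 2316.44.
True-score variance = 1091.67 + 901.457 = 1993.13, so reliability = 0.8604.
Error variance = 2316.44 − 1993.13 = 323.309; SEM = √323.309 = 17.981.

17.981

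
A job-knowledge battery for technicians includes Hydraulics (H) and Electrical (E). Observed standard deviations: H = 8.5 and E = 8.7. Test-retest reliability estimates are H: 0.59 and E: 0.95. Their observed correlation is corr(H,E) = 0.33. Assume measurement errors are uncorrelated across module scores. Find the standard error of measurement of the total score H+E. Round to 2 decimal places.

Var(total) = 147.94 + 48.807 = 196.747.
True-score variance = 114.533 + 48.807 = 163.34, so reliability = 0.8302.
Error variance = 196.747 − 163.34 = 33.407; SEM = √33.407 = 5.78.

5.78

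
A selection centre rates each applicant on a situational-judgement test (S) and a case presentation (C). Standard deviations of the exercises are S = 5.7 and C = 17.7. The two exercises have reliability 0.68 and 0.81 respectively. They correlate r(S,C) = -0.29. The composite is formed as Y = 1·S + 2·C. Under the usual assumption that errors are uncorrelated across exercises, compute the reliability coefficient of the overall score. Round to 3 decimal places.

0.787

Var(Y) = 5.7² + 2²·17.7² + 2·[2·5.7·17.7·(-0.29)] = 1285.65 − 117.032 = 1168.62.
With uncorrelated errors the cross-covariances are all true-score covariance, so they carry over unchanged; only the diagonal terms shrink to ρᵢσᵢ².
True-score variance = [5.7²·0.68 + 2²·17.7²·0.81] − 117.032 = 1037.15 − 117.032 = 920.12.
Reliability = 920.12 / 1168.62 = 0.787.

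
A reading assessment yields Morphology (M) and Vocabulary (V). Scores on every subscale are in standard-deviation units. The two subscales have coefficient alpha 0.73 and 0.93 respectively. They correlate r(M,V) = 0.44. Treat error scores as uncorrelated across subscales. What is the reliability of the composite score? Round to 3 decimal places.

Var(M+V) = 2 + 2·[0.44] = 2 + 0.88 = 2.88.
Under uncorrelated errors the observed covariances equal the true-score covariances, so only the own-variance terms attenuate.
True-score variance = [0.73 + 0.93] + 0.88 = 1.66 + 0.88 = 2.54.
Reliability = 2.54 / 2.88 = 0.882.

0.882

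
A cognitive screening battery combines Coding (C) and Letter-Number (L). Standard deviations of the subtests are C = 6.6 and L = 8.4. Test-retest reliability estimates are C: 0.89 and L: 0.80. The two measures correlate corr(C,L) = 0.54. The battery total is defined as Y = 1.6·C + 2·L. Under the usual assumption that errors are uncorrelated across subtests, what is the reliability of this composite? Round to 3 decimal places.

Var(Y) = 1.6²·6.6² + 2²·8.4² + 2·[3.2·6.6·8.4·0.54] = 393.754 + 191.601 = 585.354.
Because errors are independent across components, Cov(Tᵢ,Tⱼ) = Cov(Xᵢ,Xⱼ); the off-diagonal part of the true-score variance is the same as above.
True-score variance = [1.6²·6.6²·0.89 + 2²·8.4²·0.80] + 191.601 = 325.039 + 191.601 = 516.64.
Reliability = 516.64 / 585.354 = 0.883.

0.883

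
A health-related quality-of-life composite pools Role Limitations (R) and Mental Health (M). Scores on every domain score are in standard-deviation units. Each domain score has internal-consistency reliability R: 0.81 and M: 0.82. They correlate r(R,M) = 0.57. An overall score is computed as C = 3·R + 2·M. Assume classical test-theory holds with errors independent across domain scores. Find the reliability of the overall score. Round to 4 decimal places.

Var(C) = 3² + 2² + 2·[6·0.57] = 13 + 6.84 = 19.84.
With uncorrelated errors the cross-covariances are all true-score covariance, so they carry over unchanged; only the diagonal terms shrink to ρᵢσᵢ².
True-score variance = [3²·0.81 + 2²·0.82] + 6.84 = 10.57 + 6.84 = 17.41.
Reliability = 17.41 / 19.84 = 0.8775.

0.8775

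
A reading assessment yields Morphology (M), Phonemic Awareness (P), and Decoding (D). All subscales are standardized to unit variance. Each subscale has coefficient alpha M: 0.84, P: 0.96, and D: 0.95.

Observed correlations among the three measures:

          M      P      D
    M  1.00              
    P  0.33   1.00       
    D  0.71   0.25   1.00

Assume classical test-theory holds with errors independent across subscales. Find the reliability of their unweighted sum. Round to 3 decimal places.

Var(M+P+D) = 3 + 2·[0.33 + 0.71 + 0.25] = 3 + 2.58 = 5.58.
Because errors are independent across components, Cov(Tᵢ,Tⱼ) = Cov(Xᵢ,Xⱼ); the off-diagonal part of the true-score variance is the same as above.
True-score variance = [0.84 + 0.96 + 0.95] + 2.58 = 2.75 + 2.58 = 5.33.
Reliability = 5.33 / 5.58 = 0.955.

0.955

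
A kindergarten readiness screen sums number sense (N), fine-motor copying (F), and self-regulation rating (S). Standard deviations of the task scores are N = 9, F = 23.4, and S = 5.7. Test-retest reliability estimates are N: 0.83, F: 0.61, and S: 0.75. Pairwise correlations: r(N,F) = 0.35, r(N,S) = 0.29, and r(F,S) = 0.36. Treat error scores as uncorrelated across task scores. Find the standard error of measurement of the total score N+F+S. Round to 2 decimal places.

Var(total) = 661.05 + 273.208 = 934.258.
True-score variance = 425.609 + 273.208 = 698.817, so reliability = 0.7480.
Error variance = 934.258 − 698.817 = 235.441; SEM = √235.441 = 15.34.

15.34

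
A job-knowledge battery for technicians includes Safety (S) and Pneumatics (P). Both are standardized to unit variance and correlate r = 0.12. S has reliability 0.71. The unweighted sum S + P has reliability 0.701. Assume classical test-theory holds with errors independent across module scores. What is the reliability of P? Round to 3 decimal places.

0.620

Var(S+P) = 2 + 2·0.12 = 2.240.
True-score variance = ρ_S + ρ_P + 2·0.12, so 0.701 = (0.71 + ρ_P + 0.24) / 2.240.
ρ_P = 0.701·2.240 − 0.71 − 0.24 = 0.620.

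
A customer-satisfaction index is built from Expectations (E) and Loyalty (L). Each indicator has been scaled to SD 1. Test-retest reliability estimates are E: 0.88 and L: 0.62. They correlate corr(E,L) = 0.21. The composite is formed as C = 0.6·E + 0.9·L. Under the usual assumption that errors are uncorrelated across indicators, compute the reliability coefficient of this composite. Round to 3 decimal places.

0.749

Var(C) = 0.6² + 0.9² + 2·[0.54·0.21] = 1.17 + 0.2268 = 1.3968.
Because errors are independent across components, Cov(Tᵢ,Tⱼ) = Cov(Xᵢ,Xⱼ); the off-diagonal part of the true-score variance is the same as above.
True-score variance = [0.6²·0.88 + 0.9²·0.62] + 0.2268 = 0.819 + 0.2268 = 1.0458.
Reliability = 1.0458 / 1.3968 = 0.749.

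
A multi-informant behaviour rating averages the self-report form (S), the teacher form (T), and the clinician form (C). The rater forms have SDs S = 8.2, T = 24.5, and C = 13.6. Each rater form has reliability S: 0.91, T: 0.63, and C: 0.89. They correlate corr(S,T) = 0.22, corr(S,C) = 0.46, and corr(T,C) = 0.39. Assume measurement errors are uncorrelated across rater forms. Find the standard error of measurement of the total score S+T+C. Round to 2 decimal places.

Var(total) = 852.45 + 450.89 = 1303.34.
True-score variance = 603.96 + 450.89 = 1054.85, so reliability = 0.8093.
Error variance = 1303.34 − 1054.85 = 248.49; SEM = √248.49 = 15.76.

15.76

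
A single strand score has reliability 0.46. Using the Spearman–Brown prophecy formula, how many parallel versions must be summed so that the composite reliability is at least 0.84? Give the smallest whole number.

7

k ≥ ρ*(1−ρ₁)/(ρ₁(1−ρ*)) = 0.84·0.54 / (0.46·0.16) = 6.163.
Smallest integer k = 7.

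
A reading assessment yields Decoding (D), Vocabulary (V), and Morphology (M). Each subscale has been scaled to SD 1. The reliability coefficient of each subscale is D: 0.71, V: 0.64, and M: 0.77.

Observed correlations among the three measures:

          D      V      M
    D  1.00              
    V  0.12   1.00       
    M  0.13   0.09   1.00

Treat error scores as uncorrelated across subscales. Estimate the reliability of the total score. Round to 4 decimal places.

Var(D+V+M) = 3 + 2·[0.12 + 0.13 + 0.09] = 3 + 0.68 = 3.68.
Because errors are independent across components, Cov(Tᵢ,Tⱼ) = Cov(Xᵢ,Xⱼ); the off-diagonal part of the true-score variance is the same as above.
True-score variance = [0.71 + 0.64 + 0.77] + 0.68 = 2.12 + 0.68 = 2.8.
Reliability = 2.8 / 3.68 = 0.7609.

0.7609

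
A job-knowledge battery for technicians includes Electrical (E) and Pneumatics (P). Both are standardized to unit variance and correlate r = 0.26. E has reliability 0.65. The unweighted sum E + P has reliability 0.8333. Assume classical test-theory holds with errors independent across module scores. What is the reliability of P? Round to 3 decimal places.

Var(E+P) = 2 + 2·0.26 = 2.520.
True-score variance = ρ_E + ρ_P + 2·0.26, so 0.8333 = (0.65 + ρ_P + 0.52) / 2.520.
ρ_P = 0.8333·2.520 − 0.65 − 0.52 = 0.930.

0.930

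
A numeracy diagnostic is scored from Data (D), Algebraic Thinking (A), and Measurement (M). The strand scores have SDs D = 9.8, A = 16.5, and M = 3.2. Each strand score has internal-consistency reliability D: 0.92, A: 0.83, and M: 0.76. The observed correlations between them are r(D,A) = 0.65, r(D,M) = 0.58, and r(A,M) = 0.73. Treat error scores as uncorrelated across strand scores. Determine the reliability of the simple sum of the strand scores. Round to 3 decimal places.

Var(D+A+M) = 9.8² + 16.5² + 3.2² + 2·[9.8·16.5·0.65 + 9.8·3.2·0.58 + 16.5·3.2·0.73] = 378.53 + 323.676 = 702.206.
Because errors are independent across components, Cov(Tᵢ,Tⱼ) = Cov(Xᵢ,Xⱼ); the off-diagonal part of the true-score variance is the same as above.
True-score variance = [9.8²·0.92 + 16.5²·0.83 + 3.2²·0.76] + 323.676 = 322.107 + 323.676 = 645.782.
Reliability = 645.782 / 702.206 = 0.920.

0.920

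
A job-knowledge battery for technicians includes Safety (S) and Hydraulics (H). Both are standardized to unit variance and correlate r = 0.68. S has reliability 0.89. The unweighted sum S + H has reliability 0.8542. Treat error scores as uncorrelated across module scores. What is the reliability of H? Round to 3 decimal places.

0.620

Var(S+H) = 2 + 2·0.68 = 3.360.
True-score variance = ρ_S + ρ_H + 2·0.68, so 0.8542 = (0.89 + ρ_H + 1.36) / 3.360.
ρ_H = 0.8542·3.360 − 0.89 − 1.36 = 0.620.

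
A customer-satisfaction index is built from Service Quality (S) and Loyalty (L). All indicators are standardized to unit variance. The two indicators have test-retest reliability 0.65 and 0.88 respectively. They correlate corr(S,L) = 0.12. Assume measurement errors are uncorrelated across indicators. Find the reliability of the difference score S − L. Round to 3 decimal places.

Var(S−L) = 1 + 1 − 2·0.12 = 2 − 0.24 = 1.76.
Under uncorrelated errors the observed covariances equal the true-score covariances, so only the own-variance terms attenuate.
True-score variance = [0.65 + 0.88] − 0.24 = 1.53 − 0.24 = 1.29.
Reliability = 1.29 / 1.76 = 0.733.

0.733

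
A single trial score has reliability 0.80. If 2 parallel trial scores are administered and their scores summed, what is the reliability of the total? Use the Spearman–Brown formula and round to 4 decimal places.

0.8889

ρ_k = kρ / (1 + (k−1)ρ) = 2·0.80 / (1 + 1·0.80) = 1.600 / 1.800 = 0.8889.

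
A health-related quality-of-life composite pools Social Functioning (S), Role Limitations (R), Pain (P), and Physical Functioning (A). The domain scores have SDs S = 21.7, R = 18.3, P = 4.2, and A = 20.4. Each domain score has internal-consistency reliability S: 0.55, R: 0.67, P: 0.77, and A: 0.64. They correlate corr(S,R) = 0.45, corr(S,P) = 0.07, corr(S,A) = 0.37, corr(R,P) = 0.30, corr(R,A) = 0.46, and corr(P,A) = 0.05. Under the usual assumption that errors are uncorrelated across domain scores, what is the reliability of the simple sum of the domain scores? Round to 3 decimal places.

0.796

Var(S+R+P+A) = 21.7² + 18.3² + 4.2² + 20.4² + 2·[21.7·18.3·0.45 + 21.7·4.2·0.07 + 21.7·20.4·0.37 + 18.3·4.2·0.30 + 18.3·20.4·0.46 + 4.2·20.4·0.05] = 1239.58 + 1095.88 = 2335.46.
With uncorrelated errors the cross-covariances are all true-score covariance, so they carry over unchanged; only the diagonal terms shrink to ρᵢσᵢ².
True-score variance = [21.7²·0.55 + 18.3²·0.67 + 4.2²·0.77 + 20.4²·0.64] + 1095.88 = 763.291 + 1095.88 = 1859.17.
Reliability = 1859.17 / 2335.46 = 0.796.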